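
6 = 6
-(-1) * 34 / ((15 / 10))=68 / 3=22.67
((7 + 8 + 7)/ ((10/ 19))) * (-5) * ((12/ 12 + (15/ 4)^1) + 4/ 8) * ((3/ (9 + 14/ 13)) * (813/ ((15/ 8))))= -92774682/ 655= -141640.74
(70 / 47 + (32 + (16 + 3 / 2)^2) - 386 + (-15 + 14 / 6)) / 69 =-1445 / 1692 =-0.85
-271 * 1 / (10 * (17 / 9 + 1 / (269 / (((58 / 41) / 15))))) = -14.34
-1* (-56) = 56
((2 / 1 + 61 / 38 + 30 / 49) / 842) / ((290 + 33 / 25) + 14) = 196325 / 11967047932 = 0.00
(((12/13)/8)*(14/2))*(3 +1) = 42/13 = 3.23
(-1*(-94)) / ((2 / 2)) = 94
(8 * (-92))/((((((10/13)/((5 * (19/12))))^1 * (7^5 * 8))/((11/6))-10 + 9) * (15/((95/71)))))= -37994528/4123455711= -0.01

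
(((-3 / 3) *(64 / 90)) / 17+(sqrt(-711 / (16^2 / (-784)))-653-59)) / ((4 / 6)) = -272356 / 255+63 *sqrt(79) / 8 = -998.07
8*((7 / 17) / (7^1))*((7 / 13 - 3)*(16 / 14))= -2048 / 1547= -1.32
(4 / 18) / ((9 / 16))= 32 / 81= 0.40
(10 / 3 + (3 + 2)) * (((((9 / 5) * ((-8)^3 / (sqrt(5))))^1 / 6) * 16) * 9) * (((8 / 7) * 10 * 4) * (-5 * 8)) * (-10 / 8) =-589824000 * sqrt(5) / 7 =-188412365.54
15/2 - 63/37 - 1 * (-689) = 51415/74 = 694.80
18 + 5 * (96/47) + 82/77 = 105956/3619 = 29.28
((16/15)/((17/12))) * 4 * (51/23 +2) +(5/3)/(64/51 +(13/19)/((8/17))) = 23769816/1784915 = 13.32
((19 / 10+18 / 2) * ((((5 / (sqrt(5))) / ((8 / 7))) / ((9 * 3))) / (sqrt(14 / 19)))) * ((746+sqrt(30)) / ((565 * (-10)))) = 109 * sqrt(1330) * (-746 - sqrt(30)) / 24408000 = -0.12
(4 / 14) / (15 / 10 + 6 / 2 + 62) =4 / 931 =0.00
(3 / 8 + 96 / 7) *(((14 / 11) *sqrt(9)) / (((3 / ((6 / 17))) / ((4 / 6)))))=789 / 187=4.22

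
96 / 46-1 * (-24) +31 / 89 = 26.44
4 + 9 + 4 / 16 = 53 / 4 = 13.25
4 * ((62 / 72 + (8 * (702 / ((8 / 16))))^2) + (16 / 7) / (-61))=1939298083189 / 3843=504631299.29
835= 835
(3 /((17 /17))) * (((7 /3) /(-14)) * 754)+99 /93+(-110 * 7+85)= -32889 /31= -1060.94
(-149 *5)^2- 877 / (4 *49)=108784023 / 196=555020.53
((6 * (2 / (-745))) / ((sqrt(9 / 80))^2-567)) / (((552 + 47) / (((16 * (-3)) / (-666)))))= 512 / 149762017737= 0.00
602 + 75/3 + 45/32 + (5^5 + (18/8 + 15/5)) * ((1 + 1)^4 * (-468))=-750037875/32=-23438683.59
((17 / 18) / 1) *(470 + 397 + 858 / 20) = 17187 / 20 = 859.35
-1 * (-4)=4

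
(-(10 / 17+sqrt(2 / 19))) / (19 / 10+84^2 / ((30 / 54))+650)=-100 / 2269959- 10 * sqrt(38) / 2537013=-0.00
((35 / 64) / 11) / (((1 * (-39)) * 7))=-5 / 27456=-0.00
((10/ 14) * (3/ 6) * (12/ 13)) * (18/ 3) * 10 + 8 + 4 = 2892/ 91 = 31.78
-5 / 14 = -0.36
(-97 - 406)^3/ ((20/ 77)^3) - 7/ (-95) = -1103899995654729/ 152000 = -7262499971.41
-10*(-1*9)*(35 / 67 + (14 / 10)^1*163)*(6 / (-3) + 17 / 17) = -1379196 / 67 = -20585.01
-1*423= -423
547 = 547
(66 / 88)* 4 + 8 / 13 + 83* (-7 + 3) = -4269 / 13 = -328.38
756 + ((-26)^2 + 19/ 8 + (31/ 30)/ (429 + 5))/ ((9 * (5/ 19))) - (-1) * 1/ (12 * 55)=433441363/ 415800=1042.43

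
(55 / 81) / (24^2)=0.00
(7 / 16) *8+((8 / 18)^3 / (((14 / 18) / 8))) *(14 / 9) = 7151 / 1458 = 4.90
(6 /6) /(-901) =-1 /901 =-0.00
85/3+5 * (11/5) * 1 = 39.33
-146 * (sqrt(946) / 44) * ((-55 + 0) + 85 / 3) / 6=1460 * sqrt(946) / 99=453.59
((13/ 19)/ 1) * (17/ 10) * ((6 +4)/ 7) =221/ 133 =1.66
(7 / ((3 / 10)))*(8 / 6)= 280 / 9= 31.11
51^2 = 2601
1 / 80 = 0.01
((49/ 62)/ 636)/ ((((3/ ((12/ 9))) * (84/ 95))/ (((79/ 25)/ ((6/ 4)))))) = 10507/ 7984980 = 0.00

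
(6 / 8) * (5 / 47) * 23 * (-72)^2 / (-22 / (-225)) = 50301000 / 517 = 97294.00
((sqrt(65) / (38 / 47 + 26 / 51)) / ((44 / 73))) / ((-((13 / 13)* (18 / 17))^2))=-16856503* sqrt(65) / 15016320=-9.05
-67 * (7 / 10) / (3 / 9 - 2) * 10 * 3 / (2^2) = 4221 / 20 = 211.05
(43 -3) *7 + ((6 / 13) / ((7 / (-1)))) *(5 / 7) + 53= 212091 / 637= 332.95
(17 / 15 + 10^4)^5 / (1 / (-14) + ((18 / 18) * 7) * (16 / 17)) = 18083368759155606058836425966 / 1177790625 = 15353636185680800489.34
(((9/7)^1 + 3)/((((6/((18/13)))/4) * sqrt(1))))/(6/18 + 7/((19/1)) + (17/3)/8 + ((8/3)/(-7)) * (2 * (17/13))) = 54720/5723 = 9.56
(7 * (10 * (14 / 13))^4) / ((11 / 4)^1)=10756480000 / 314171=34237.66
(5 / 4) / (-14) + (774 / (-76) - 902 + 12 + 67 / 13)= -12381295 / 13832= -895.12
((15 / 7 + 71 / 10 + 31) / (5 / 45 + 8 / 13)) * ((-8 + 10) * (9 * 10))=5932602 / 595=9970.76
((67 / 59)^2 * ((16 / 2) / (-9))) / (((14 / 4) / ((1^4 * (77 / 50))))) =-395032 / 783225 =-0.50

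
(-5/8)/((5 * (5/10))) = -1/4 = -0.25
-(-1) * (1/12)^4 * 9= 1/2304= 0.00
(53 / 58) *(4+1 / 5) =1113 / 290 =3.84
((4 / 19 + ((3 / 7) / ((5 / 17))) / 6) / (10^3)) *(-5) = -0.00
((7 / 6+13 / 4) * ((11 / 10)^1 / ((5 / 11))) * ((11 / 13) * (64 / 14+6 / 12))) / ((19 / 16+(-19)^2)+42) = 0.11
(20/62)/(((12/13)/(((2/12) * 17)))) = 1105/1116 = 0.99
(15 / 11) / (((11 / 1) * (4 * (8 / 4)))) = 15 / 968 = 0.02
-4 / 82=-2 / 41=-0.05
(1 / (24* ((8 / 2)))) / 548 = 1 / 52608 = 0.00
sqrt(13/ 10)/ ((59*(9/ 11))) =0.02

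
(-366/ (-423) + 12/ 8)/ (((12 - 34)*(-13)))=667/ 80652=0.01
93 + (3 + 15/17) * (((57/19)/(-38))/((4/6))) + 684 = 501645/646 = 776.54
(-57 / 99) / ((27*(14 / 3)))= -19 / 4158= -0.00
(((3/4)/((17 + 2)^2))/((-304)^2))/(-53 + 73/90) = -0.00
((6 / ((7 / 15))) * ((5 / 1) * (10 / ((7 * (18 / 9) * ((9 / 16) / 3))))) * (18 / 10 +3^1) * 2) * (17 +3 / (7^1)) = 14054400 / 343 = 40974.93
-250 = -250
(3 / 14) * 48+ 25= 247 / 7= 35.29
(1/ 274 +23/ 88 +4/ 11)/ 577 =689/ 632392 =0.00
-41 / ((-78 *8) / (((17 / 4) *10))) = 3485 / 1248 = 2.79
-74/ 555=-2/ 15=-0.13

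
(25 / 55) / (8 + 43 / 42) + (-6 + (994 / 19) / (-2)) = -2543269 / 79211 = -32.11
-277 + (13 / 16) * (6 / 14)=-30985 / 112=-276.65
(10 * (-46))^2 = 211600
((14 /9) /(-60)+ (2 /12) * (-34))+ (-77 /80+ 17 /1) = 4469 /432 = 10.34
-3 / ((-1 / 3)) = 9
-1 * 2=-2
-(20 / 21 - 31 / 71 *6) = 2486 / 1491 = 1.67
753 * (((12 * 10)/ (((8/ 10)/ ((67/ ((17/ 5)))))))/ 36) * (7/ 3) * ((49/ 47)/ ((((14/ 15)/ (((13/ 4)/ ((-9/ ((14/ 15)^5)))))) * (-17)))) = 360087588406/ 148530105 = 2424.34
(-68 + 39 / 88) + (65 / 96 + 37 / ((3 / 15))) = 124735 / 1056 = 118.12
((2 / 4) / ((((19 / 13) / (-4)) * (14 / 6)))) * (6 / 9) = -0.39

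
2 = 2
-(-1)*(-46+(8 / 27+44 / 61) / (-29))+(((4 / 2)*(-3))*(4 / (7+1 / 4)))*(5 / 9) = -2286614 / 47763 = -47.87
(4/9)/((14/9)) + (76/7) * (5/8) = 99/14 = 7.07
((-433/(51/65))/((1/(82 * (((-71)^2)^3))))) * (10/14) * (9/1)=-4434620463876550350/119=-37265718183836557.56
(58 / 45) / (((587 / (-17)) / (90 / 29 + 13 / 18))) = -33949 / 237735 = -0.14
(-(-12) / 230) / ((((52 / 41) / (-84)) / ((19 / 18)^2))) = -103607 / 26910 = -3.85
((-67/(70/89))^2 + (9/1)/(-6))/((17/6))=106650057/41650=2560.63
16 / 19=0.84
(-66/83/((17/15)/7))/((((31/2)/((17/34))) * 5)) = -1386/43741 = -0.03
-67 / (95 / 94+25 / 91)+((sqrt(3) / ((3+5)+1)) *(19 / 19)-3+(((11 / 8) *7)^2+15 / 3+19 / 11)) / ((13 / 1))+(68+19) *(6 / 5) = sqrt(3) / 117+1201227461 / 20125248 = 59.70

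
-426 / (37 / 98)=-41748 / 37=-1128.32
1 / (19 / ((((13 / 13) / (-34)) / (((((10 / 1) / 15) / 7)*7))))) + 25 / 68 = 118 / 323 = 0.37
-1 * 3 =-3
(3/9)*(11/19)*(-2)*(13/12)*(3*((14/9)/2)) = -1001/1026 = -0.98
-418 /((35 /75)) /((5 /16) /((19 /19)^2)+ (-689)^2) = -33440 /17722929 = -0.00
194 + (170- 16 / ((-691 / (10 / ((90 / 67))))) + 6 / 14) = 15872173 / 43533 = 364.60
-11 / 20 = -0.55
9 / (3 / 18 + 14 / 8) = 108 / 23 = 4.70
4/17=0.24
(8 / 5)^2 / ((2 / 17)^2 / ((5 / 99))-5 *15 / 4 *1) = -73984 / 533955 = -0.14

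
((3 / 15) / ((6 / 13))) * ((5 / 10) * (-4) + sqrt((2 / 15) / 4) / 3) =-0.84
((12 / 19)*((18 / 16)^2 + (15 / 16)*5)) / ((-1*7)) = -1143 / 2128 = -0.54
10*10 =100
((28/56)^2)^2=1/16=0.06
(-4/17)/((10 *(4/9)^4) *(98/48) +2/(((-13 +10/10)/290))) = 78732/15906305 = 0.00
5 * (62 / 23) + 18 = 724 / 23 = 31.48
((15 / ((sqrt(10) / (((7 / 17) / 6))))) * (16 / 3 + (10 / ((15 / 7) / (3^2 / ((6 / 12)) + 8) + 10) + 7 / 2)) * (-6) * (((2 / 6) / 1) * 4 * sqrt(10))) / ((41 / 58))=-87838100 / 767397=-114.46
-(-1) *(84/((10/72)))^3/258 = 4608866304/5375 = 857463.50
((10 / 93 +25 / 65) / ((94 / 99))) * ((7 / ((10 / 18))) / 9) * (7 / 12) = 64141 / 151528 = 0.42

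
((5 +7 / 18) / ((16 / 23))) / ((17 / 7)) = 15617 / 4896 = 3.19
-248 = -248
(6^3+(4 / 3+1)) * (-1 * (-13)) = 8515 / 3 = 2838.33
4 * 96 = 384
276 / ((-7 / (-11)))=3036 / 7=433.71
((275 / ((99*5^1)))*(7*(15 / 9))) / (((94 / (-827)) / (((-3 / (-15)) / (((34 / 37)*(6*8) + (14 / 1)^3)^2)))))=-7925141 / 5401871890560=-0.00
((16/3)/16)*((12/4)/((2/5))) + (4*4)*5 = 165/2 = 82.50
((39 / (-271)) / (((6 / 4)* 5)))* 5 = -26 / 271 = -0.10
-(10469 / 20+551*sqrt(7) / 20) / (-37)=551*sqrt(7) / 740+10469 / 740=16.12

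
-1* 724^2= -524176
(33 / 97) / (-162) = -11 / 5238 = -0.00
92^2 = 8464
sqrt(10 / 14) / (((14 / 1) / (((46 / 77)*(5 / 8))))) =115*sqrt(35) / 30184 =0.02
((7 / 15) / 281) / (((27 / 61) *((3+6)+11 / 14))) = 5978 / 15591285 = 0.00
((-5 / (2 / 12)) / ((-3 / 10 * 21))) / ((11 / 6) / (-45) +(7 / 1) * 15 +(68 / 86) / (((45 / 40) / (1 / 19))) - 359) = -7353000 / 392214809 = -0.02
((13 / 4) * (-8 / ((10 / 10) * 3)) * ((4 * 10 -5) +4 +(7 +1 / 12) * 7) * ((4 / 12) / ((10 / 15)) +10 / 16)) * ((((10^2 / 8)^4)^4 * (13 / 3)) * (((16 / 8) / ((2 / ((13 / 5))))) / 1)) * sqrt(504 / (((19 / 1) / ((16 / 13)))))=-836546532809734344482421875 * sqrt(3458) / 2490368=-19753273220198755270884.23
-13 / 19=-0.68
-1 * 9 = -9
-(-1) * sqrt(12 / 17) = 2 * sqrt(51) / 17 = 0.84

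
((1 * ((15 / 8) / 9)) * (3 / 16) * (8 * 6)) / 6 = 5 / 16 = 0.31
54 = 54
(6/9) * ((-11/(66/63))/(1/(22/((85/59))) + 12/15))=-45430/5617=-8.09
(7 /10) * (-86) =-301 /5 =-60.20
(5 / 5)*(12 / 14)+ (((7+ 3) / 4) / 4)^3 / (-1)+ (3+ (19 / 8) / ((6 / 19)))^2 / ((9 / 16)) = 57303557 / 290304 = 197.39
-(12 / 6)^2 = -4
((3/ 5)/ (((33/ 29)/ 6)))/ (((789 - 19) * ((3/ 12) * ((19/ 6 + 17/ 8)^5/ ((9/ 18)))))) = 0.00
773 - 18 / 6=770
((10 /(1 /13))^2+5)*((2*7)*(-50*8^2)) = -757344000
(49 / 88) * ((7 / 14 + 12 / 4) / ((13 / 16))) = 343 / 143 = 2.40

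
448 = 448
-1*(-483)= 483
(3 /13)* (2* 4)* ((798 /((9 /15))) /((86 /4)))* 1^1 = 63840 /559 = 114.20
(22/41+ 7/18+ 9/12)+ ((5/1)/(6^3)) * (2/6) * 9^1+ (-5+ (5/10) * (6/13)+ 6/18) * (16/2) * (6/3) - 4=-936751/12792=-73.23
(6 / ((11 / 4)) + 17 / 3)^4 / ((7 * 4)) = 642837223 / 4743684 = 135.51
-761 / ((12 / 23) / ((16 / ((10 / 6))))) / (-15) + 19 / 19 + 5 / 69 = 1612126 / 1725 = 934.57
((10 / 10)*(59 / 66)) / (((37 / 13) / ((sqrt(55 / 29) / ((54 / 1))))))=767*sqrt(1595) / 3824172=0.01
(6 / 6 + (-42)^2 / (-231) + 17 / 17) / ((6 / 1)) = -31 / 33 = -0.94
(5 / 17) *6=30 / 17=1.76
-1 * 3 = -3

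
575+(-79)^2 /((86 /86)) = 6816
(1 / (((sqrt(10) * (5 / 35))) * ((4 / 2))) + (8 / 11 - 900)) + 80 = -9012 / 11 + 7 * sqrt(10) / 20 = -818.17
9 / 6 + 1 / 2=2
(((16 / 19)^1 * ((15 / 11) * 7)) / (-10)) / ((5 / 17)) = -2856 / 1045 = -2.73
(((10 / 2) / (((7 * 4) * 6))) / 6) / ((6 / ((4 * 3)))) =5 / 504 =0.01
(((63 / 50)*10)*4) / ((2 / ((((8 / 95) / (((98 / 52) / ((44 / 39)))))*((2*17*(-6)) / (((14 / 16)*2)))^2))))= 2812575744 / 162925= 17263.01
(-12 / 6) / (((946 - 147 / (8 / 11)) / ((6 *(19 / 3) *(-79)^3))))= 299767712 / 5951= 50372.66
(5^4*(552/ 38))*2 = 345000/ 19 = 18157.89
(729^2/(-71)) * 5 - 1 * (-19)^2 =-2682836/71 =-37786.42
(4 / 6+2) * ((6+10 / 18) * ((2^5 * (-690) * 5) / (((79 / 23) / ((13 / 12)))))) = -1298377600 / 2133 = -608709.61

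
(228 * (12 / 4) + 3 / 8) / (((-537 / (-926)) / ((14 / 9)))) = 5914825 / 3222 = 1835.76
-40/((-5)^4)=-8/125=-0.06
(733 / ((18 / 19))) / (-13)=-13927 / 234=-59.52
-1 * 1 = -1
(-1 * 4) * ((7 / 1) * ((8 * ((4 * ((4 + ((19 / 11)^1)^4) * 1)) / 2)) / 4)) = -21155120 / 14641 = -1444.92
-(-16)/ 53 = 16/ 53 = 0.30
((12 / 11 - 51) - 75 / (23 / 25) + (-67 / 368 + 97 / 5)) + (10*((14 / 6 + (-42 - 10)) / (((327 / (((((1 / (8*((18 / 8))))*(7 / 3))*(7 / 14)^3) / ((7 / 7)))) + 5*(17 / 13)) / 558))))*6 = -7234920740703 / 37181426480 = -194.58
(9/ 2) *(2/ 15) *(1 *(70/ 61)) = 42/ 61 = 0.69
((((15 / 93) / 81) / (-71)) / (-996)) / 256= 0.00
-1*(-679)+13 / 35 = 23778 / 35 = 679.37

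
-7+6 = -1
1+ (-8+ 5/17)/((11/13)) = -1516/187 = -8.11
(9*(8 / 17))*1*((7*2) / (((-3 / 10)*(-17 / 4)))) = 13440 / 289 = 46.51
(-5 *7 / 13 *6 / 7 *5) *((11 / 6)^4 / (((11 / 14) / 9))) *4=-5972.44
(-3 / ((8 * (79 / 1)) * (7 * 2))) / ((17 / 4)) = -3 / 37604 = -0.00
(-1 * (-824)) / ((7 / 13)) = 10712 / 7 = 1530.29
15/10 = 3/2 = 1.50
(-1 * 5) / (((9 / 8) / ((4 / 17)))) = -1.05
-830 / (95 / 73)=-12118 / 19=-637.79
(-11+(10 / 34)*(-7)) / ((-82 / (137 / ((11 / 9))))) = 136863 / 7667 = 17.85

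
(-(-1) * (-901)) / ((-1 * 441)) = 901 / 441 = 2.04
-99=-99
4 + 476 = 480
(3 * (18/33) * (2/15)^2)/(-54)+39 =289571/7425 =39.00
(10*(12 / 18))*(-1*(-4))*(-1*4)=-320 / 3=-106.67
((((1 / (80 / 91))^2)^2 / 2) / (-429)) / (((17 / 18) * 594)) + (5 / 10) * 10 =7582919525003 / 1516584960000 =5.00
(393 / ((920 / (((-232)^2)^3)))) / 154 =3830015019466752 / 8855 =432525693898.00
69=69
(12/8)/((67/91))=273/134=2.04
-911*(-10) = 9110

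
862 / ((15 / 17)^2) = 1107.19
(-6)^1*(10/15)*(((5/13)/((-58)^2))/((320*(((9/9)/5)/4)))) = -5/174928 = -0.00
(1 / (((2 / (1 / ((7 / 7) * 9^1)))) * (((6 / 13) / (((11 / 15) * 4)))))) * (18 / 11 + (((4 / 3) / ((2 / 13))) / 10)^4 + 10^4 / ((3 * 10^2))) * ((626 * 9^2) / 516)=80517050549 / 65306250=1232.91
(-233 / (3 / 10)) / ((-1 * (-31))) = -2330 / 93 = -25.05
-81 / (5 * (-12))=27 / 20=1.35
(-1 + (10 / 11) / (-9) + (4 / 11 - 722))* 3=-71551 / 33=-2168.21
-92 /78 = -46 /39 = -1.18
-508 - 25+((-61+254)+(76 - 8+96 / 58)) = -7840 / 29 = -270.34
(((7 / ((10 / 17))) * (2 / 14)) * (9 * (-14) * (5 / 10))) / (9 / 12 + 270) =-714 / 1805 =-0.40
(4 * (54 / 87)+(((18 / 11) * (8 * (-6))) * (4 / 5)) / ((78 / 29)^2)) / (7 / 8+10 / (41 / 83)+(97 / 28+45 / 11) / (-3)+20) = -11517452352 / 71669356915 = -0.16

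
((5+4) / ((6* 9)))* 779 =779 / 6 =129.83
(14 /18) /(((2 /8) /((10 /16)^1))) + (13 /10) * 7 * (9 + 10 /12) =16457 /180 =91.43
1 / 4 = 0.25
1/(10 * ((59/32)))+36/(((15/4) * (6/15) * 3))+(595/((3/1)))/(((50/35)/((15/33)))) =1385491/19470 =71.16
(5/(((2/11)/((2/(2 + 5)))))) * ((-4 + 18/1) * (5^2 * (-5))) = -13750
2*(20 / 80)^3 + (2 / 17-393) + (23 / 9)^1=-1910887 / 4896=-390.30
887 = 887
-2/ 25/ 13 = -2/ 325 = -0.01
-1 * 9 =-9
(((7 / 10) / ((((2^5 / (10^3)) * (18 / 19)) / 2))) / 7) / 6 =1.10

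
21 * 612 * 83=1066716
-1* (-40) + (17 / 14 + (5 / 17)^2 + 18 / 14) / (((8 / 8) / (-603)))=-878365 / 578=-1519.66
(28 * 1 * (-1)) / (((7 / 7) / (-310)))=8680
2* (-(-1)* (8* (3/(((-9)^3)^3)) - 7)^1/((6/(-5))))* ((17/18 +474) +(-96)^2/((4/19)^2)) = 16955960852075765/6973568802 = 2431461.04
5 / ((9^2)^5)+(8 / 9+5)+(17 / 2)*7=455993915563 / 6973568802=65.39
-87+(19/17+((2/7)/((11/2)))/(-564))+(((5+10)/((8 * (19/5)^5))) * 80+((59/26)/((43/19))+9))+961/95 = -167523074463435503/2554692140290290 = -65.57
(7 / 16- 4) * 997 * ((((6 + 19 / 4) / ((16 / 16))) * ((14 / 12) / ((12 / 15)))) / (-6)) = 28509215 / 3072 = 9280.34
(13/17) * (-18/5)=-234/85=-2.75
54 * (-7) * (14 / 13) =-5292 / 13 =-407.08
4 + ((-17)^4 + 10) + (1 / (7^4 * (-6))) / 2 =2406810419 / 28812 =83535.00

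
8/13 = 0.62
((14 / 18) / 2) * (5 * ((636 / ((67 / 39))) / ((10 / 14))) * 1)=67522 / 67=1007.79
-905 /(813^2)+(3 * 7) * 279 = 3872616466 /660969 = 5859.00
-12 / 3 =-4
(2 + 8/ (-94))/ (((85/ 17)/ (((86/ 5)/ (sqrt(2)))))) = 774 * sqrt(2)/ 235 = 4.66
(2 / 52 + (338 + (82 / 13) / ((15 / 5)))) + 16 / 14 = 186341 / 546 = 341.28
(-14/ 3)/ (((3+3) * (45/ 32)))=-0.55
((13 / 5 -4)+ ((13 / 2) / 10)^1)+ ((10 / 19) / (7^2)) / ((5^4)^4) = -85235595703117 / 113647460937500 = -0.75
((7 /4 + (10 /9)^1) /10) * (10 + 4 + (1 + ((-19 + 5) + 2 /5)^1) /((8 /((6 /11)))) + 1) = 4.05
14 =14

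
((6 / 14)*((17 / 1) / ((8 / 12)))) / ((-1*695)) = -153 / 9730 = -0.02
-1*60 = -60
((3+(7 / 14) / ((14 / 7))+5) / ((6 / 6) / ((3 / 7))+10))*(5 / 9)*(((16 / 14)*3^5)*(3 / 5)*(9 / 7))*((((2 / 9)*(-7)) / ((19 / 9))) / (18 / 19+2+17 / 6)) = -1732104 / 170681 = -10.15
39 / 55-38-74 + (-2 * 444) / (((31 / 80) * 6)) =-840951 / 1705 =-493.23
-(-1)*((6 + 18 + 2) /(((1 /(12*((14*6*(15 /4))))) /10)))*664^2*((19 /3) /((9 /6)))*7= 12806794291200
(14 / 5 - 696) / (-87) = 3466 / 435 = 7.97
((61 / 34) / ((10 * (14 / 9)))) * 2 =549 / 2380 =0.23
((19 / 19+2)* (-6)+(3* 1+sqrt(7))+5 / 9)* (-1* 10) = 1300 / 9 - 10* sqrt(7) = 117.99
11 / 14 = 0.79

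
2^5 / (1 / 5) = 160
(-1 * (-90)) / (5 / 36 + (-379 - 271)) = -0.14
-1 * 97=-97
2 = 2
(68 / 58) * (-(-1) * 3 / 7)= 0.50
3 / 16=0.19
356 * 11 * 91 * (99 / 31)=35279244 / 31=1138040.13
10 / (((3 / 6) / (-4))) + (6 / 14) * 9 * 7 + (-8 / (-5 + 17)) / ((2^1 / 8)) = -167 / 3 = -55.67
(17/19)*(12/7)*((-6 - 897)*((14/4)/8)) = -46053/76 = -605.96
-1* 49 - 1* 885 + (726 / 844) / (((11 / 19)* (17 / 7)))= -6696127 / 7174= -933.39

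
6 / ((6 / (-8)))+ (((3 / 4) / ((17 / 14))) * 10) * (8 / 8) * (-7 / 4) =-1279 / 68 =-18.81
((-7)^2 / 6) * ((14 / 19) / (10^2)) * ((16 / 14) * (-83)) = -8134 / 1425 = -5.71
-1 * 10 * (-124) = 1240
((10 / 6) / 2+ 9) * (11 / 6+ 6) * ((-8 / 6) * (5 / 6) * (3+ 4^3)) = -928955 / 162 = -5734.29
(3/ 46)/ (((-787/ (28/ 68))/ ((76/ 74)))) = -399/ 11385529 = -0.00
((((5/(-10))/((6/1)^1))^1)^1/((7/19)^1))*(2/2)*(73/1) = -16.51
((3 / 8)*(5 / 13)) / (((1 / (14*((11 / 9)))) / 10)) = 1925 / 78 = 24.68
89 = 89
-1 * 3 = -3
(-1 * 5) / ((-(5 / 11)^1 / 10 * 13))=110 / 13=8.46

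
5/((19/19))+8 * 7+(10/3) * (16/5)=215/3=71.67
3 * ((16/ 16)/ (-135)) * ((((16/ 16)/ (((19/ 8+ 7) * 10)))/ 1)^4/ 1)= -256/ 889892578125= -0.00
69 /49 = 1.41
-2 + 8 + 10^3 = 1006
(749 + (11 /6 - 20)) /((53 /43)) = 188555 /318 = 592.94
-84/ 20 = -21/ 5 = -4.20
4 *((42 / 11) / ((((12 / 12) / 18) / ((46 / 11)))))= 139104 / 121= 1149.62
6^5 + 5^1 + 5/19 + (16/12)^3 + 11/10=39935683/5130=7784.73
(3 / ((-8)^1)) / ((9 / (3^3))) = -9 / 8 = -1.12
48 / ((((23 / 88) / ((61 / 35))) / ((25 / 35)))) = 228.63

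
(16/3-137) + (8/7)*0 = -395/3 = -131.67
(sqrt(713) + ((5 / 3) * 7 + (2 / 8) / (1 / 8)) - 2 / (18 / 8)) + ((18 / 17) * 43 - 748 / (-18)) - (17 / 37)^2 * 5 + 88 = sqrt(713) + 13042694 / 69819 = 213.51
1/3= 0.33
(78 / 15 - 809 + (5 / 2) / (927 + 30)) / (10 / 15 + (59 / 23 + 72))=-176923843 / 16559290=-10.68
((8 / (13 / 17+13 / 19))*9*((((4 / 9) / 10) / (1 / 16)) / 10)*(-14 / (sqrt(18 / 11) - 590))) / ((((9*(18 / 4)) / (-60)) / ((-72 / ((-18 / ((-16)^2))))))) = -769334444032 / 6048035019 - 592707584*sqrt(22) / 10080058365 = -127.48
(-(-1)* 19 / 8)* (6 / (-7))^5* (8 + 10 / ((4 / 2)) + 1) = -36936 / 2401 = -15.38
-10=-10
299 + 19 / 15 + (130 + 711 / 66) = 145543 / 330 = 441.04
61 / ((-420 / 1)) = -61 / 420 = -0.15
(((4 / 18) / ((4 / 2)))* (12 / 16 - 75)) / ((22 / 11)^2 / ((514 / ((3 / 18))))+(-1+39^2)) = -25443 / 4687684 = -0.01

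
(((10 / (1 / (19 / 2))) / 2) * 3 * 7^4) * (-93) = -63638505 / 2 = -31819252.50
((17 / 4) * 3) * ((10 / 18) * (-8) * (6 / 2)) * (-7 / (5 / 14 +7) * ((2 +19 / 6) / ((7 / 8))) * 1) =955.08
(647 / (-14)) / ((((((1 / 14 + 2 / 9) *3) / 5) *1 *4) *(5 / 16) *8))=-1941 / 74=-26.23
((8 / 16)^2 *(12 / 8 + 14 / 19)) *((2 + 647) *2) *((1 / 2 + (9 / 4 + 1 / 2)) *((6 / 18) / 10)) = 143429 / 1824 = 78.63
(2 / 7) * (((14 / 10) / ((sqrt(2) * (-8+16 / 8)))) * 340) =-34 * sqrt(2) / 3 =-16.03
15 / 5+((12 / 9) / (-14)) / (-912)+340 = 3284569 / 9576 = 343.00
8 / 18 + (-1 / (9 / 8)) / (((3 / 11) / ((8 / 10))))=-292 / 135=-2.16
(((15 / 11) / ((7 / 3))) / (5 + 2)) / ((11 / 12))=540 / 5929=0.09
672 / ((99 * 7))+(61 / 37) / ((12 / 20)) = 1513 / 407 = 3.72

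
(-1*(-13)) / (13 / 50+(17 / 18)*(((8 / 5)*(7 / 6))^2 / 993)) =52281450 / 1058957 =49.37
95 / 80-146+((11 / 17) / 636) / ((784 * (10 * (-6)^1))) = -73651127771 / 508596480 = -144.81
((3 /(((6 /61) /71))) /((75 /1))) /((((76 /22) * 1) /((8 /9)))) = 95282 /12825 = 7.43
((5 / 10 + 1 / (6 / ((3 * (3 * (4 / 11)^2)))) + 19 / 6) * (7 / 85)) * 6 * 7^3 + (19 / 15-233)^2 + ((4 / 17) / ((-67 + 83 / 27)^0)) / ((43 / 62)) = 63632892658 / 1170675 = 54355.73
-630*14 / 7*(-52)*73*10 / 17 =47829600 / 17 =2813505.88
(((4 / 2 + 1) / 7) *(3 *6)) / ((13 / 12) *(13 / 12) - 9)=-0.99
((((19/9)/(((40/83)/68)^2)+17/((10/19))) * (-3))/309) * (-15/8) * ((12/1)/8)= 1148.56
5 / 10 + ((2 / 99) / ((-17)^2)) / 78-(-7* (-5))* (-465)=16275.50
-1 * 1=-1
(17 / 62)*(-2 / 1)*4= -68 / 31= -2.19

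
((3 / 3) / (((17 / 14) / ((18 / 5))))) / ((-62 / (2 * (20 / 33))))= -336 / 5797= -0.06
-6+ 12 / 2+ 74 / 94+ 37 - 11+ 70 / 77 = 14319 / 517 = 27.70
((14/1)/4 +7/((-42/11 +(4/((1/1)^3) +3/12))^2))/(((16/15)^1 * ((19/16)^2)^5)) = 15271701113733120/2213314919066161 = 6.90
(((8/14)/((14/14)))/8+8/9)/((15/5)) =0.32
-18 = -18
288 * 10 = 2880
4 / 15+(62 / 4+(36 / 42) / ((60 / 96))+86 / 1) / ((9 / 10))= 114.57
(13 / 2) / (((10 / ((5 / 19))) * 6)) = 13 / 456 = 0.03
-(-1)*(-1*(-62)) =62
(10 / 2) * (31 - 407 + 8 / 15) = -5632 / 3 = -1877.33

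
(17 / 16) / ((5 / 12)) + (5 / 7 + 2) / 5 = 433 / 140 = 3.09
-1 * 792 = -792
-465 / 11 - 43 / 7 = -3728 / 77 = -48.42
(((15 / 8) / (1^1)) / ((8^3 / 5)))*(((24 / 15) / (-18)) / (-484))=5 / 1486848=0.00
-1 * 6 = -6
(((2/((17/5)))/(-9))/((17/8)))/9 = -80/23409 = -0.00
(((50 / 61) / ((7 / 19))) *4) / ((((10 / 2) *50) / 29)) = 1.03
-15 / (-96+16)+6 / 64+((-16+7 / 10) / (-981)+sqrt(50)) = 5177 / 17440+5 * sqrt(2) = 7.37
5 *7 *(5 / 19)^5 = 109375 / 2476099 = 0.04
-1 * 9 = -9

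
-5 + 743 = 738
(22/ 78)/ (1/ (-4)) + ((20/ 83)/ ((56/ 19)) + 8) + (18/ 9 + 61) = 3170155/ 45318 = 69.95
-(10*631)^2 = -39816100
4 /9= 0.44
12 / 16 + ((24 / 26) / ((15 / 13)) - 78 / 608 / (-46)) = 108571 / 69920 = 1.55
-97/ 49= -1.98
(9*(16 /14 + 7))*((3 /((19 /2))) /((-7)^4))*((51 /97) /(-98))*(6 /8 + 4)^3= -28334529 /5112554944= -0.01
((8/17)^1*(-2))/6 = -8/51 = -0.16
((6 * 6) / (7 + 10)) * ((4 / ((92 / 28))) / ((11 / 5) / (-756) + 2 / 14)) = 18.42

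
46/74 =23/37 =0.62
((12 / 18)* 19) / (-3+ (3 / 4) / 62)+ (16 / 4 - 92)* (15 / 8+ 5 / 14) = -164347 / 819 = -200.67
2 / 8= 1 / 4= 0.25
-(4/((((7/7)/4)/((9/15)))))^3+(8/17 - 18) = -1917314/2125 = -902.27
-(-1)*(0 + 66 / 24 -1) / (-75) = -7 / 300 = -0.02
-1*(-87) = 87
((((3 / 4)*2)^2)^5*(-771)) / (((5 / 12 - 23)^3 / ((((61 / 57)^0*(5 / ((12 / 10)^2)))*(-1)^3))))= -13.40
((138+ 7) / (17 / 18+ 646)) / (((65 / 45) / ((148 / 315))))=77256 / 1059695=0.07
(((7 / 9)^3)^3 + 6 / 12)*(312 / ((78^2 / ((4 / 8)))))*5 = 2340638515 / 30218798142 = 0.08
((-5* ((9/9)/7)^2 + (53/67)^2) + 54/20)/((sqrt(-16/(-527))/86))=304909001* sqrt(527)/4399220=1591.11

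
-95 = -95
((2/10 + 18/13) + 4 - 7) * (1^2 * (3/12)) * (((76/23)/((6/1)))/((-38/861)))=287/65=4.42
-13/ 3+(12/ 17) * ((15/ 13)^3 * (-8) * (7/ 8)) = -1336037/ 112047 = -11.92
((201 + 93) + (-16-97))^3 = 5929741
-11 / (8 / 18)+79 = 217 / 4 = 54.25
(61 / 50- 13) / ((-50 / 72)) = 10602 / 625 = 16.96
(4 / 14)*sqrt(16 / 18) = 4*sqrt(2) / 21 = 0.27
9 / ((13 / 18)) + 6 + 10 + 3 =409 / 13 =31.46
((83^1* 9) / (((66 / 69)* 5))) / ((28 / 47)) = 807507 / 3080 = 262.18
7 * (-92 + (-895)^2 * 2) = 11213706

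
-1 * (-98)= 98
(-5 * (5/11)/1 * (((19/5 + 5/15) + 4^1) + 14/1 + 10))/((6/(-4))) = 4820/99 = 48.69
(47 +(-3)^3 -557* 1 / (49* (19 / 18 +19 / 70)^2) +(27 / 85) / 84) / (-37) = -704246677 / 1923274430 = -0.37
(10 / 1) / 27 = 10 / 27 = 0.37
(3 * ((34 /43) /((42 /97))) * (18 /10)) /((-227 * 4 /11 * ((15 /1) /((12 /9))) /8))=-145112 /1708175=-0.08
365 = 365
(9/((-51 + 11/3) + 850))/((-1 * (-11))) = 27/26488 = 0.00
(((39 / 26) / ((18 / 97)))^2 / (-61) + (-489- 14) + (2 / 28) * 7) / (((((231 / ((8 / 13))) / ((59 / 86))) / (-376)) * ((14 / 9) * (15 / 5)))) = 12266002237 / 165414249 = 74.15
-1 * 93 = -93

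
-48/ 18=-8/ 3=-2.67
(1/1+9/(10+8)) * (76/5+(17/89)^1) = 20547/890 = 23.09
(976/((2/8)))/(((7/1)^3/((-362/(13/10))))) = -14132480/4459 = -3169.43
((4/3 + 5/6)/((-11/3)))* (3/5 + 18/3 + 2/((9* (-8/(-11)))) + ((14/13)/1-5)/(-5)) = -3599/792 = -4.54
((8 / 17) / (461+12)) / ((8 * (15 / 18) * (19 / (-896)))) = -5376 / 763895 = -0.01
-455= -455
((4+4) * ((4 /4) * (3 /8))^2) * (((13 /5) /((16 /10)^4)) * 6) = 43875 /16384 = 2.68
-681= -681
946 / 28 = 473 / 14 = 33.79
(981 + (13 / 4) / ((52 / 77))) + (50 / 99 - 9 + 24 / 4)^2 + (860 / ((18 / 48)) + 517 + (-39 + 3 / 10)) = 3763.67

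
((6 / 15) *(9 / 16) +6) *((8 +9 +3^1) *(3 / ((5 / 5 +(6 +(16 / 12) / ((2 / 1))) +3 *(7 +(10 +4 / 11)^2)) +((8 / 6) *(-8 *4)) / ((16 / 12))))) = 271161 / 231508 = 1.17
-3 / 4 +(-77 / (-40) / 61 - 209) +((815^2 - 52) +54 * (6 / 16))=1620119817 / 2440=663983.53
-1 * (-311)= 311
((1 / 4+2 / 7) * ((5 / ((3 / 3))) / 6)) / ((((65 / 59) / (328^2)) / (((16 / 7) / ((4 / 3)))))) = 47605920 / 637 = 74734.57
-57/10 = -5.70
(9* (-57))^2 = 263169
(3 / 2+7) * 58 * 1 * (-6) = -2958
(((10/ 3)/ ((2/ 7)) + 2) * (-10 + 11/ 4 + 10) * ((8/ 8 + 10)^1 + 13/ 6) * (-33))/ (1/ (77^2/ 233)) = -2323687751/ 5592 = -415537.87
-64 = -64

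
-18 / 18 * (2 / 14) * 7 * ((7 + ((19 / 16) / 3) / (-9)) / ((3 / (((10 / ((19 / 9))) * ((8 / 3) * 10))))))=-150250 / 513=-292.88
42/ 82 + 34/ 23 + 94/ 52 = 93123/ 24518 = 3.80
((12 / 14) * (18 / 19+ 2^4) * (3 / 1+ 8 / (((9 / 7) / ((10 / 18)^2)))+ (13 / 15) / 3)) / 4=436724 / 23085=18.92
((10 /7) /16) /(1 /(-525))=-375 /8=-46.88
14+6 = 20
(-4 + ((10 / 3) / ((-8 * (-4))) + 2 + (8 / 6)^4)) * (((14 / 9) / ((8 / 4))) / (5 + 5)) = 0.10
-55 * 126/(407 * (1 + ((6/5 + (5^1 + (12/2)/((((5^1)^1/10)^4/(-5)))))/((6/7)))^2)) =-567000/10174881193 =-0.00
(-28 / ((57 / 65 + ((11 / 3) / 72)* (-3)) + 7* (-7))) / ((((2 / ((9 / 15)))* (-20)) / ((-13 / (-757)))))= -127764 / 855148835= -0.00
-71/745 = -0.10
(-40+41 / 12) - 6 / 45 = -2203 / 60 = -36.72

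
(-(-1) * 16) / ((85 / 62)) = 992 / 85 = 11.67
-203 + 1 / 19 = -3856 / 19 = -202.95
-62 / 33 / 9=-62 / 297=-0.21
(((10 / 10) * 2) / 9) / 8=1 / 36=0.03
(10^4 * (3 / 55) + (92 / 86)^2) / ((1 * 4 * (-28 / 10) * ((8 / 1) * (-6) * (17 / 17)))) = 13896595 / 13667808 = 1.02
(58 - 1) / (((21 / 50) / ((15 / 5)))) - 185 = 1555 / 7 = 222.14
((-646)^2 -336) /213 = 416980 /213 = 1957.65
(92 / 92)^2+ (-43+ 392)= 350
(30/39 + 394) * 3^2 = 3552.92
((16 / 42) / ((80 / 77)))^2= 121 / 900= 0.13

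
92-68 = 24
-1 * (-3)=3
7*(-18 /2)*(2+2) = -252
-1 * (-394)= 394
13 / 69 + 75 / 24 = 1829 / 552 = 3.31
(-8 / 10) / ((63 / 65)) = -52 / 63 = -0.83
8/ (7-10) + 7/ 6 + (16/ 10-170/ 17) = -9.90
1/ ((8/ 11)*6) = 11/ 48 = 0.23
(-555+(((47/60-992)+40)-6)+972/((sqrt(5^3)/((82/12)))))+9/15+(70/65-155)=-1299121/780+6642 * sqrt(5)/25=-1071.46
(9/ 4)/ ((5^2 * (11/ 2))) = 9/ 550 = 0.02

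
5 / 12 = 0.42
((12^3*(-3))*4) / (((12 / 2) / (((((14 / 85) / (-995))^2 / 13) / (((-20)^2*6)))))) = -7056 / 2324702453125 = -0.00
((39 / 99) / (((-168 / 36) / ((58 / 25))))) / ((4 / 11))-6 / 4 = -2.04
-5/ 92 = -0.05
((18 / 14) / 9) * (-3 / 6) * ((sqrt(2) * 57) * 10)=-285 * sqrt(2) / 7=-57.58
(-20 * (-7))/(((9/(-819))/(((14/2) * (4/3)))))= -118906.67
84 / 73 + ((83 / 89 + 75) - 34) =279912 / 6497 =43.08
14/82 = 7/41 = 0.17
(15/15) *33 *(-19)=-627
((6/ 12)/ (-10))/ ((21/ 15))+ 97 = 2715/ 28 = 96.96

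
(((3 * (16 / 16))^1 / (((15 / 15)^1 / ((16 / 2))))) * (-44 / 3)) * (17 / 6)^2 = -25432 / 9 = -2825.78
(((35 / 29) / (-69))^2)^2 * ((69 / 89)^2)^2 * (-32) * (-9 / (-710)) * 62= -0.00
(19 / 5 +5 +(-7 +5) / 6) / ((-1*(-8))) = 127 / 120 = 1.06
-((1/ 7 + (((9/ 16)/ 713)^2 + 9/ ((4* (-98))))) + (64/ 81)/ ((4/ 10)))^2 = -1171262431129650414333025/ 266808860379294382227456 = -4.39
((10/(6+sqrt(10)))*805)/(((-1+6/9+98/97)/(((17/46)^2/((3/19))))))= 279629175/117806-93209725*sqrt(10)/235612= 1122.62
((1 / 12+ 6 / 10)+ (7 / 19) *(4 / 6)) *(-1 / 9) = -353 / 3420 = -0.10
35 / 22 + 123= 2741 / 22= 124.59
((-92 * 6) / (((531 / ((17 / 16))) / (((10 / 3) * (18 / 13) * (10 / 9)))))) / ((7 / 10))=-8.09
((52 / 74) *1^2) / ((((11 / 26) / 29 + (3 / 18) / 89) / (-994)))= -2601431196 / 61309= -42431.47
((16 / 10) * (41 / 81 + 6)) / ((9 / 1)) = 4216 / 3645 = 1.16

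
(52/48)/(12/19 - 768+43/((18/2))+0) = -57/40124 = -0.00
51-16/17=851/17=50.06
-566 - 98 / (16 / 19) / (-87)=-393005 / 696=-564.66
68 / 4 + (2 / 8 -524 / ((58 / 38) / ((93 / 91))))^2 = 13699243481361 / 111429136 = 122941.31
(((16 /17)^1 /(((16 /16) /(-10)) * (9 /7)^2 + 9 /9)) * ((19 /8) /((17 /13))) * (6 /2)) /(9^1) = 242060 /354603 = 0.68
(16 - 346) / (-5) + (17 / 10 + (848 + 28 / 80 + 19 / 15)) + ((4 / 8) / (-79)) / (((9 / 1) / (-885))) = 917.94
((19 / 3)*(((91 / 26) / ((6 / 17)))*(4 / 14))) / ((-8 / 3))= -323 / 48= -6.73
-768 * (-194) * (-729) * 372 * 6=-242429054976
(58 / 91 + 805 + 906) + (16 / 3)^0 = 155850 / 91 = 1712.64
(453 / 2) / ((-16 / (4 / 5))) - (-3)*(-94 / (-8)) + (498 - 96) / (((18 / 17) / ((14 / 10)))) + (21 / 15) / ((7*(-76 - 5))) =1799677 / 3240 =555.46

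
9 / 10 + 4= 49 / 10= 4.90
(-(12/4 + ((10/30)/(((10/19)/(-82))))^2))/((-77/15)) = 86788/165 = 525.99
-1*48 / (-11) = 48 / 11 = 4.36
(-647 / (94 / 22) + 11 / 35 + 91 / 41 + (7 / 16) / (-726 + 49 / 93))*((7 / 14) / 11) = -10840426313207 / 1601757240160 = -6.77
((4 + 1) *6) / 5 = 6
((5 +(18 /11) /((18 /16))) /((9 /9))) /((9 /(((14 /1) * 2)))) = 1988 /99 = 20.08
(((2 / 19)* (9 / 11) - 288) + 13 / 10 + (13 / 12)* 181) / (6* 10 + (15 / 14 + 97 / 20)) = -7946771 / 5786583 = -1.37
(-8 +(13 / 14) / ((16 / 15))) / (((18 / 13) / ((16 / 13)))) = -1597 / 252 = -6.34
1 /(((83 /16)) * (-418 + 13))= -16 /33615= -0.00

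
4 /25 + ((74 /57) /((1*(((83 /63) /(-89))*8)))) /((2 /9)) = -15508961 /315400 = -49.17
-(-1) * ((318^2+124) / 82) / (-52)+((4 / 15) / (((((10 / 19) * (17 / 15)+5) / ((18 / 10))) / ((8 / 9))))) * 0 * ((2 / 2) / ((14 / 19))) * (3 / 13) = -12656 / 533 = -23.74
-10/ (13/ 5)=-50/ 13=-3.85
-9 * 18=-162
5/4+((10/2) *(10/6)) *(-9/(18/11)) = -535/12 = -44.58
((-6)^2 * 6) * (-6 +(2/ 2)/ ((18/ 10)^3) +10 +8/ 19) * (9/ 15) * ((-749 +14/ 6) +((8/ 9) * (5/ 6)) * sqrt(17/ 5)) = -227981824/ 513 +2035552 * sqrt(85)/ 23085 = -443596.07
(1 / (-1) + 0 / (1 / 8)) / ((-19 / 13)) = 13 / 19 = 0.68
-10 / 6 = -5 / 3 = -1.67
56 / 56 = 1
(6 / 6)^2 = 1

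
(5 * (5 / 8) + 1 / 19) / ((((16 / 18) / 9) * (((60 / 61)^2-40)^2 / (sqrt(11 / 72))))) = 180563612481 * sqrt(22) / 102604414566400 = 0.01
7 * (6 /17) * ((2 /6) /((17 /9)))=126 /289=0.44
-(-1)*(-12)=-12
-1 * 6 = -6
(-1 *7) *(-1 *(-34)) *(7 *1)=-1666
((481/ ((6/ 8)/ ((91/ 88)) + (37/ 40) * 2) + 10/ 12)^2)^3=21567832203067631716540866186735978765625/ 494626321314243209578135104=43604295351207.72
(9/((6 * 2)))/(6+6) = 1/16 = 0.06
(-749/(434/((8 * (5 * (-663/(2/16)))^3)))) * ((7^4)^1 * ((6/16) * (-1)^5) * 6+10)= -43046153233222464000/31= -1388585588168466580.65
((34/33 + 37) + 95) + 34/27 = 39884/297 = 134.29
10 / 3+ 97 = 301 / 3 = 100.33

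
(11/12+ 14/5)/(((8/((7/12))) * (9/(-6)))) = -1561/8640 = -0.18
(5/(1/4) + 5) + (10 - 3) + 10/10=33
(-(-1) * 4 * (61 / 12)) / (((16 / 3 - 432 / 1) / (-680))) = 1037 / 32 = 32.41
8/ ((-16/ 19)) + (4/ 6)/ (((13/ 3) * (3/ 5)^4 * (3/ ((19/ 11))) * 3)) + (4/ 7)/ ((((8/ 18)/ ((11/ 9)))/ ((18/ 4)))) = -1605949/ 729729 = -2.20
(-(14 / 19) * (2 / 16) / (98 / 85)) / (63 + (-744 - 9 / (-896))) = 1360 / 11593173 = 0.00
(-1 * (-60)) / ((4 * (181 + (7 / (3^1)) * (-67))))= 45 / 74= 0.61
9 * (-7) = -63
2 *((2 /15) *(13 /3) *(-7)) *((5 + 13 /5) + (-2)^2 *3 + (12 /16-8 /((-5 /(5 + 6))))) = -23023 /75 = -306.97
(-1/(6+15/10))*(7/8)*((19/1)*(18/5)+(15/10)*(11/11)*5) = -8.86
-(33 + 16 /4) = -37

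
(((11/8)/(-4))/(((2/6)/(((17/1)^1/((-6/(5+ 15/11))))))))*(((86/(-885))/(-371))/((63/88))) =8041/1182006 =0.01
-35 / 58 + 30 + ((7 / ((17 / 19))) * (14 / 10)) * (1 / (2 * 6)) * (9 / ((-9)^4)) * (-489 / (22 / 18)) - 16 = 113291353 / 8785260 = 12.90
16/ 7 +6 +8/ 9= 9.17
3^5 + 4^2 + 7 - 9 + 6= 263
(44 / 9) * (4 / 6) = 88 / 27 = 3.26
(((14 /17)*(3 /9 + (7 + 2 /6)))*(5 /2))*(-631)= -507955 /51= -9959.90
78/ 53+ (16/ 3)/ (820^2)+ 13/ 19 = 273709832/ 126957525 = 2.16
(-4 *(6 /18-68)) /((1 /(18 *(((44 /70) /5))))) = 612.48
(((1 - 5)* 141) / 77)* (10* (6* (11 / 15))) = -2256 / 7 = -322.29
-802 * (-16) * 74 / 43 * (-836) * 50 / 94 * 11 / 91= -218305683200 / 183911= -1187018.09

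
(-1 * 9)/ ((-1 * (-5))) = -9/ 5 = -1.80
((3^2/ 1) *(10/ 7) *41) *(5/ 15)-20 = 1090/ 7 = 155.71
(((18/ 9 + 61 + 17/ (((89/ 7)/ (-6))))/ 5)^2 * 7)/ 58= 167590143/ 11485450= 14.59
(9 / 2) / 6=3 / 4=0.75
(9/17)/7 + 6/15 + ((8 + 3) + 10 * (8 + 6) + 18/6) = 91913/595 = 154.48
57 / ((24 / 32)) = 76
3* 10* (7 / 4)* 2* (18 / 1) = 1890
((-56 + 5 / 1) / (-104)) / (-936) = -17 / 32448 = -0.00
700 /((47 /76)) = 53200 /47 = 1131.91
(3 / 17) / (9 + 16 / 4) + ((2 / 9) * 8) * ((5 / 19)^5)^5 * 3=837688461195358615949115398774491 / 61709716641313787362772171615970837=0.01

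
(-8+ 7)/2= -1/2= -0.50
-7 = -7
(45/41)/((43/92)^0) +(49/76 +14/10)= 48957/15580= 3.14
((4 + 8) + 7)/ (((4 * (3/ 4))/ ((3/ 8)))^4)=19/ 4096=0.00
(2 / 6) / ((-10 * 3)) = -0.01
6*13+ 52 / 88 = 1729 / 22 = 78.59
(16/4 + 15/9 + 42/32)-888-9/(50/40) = -213173/240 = -888.22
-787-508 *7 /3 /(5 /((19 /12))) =-52306 /45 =-1162.36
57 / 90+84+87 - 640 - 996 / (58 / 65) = -1584.57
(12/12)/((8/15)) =1.88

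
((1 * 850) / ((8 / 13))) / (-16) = -5525 / 64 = -86.33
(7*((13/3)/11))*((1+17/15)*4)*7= 81536/495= 164.72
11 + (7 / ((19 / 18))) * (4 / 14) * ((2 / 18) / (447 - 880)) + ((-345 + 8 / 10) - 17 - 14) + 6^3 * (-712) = -6341215307 / 41135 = -154156.20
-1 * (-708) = 708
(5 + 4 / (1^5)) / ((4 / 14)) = 31.50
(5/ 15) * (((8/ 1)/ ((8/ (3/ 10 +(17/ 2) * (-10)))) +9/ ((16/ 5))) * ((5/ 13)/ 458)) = -6551/ 285792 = -0.02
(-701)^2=491401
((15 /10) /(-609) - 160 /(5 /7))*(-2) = 90945 /203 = 448.00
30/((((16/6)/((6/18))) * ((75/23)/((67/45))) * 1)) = 1541/900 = 1.71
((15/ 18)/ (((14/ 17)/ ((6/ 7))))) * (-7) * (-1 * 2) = 85/ 7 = 12.14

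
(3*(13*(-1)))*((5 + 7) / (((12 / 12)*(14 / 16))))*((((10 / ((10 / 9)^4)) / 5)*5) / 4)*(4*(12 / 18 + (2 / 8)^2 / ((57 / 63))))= -171694809 / 66500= -2581.88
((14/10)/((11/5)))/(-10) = -7/110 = -0.06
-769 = -769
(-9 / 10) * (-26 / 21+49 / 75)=921 / 1750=0.53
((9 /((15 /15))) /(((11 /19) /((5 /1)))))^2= 731025 /121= 6041.53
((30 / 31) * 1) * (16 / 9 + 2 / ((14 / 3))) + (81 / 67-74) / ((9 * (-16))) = 5528549 / 2093616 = 2.64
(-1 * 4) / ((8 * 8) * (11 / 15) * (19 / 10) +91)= -0.02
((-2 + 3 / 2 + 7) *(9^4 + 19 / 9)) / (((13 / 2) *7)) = 59068 / 63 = 937.59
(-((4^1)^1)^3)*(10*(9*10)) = -57600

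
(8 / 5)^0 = 1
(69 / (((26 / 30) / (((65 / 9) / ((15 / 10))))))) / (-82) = -575 / 123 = -4.67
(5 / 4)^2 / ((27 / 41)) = 2.37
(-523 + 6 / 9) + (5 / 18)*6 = -1562 / 3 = -520.67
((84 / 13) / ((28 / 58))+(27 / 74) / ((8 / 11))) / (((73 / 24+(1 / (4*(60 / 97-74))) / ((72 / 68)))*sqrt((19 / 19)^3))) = 3423120939 / 749009833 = 4.57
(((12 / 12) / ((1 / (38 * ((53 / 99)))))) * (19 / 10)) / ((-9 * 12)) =-19133 / 53460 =-0.36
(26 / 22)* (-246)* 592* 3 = -5679648 / 11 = -516331.64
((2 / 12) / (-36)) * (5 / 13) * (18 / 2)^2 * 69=-1035 / 104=-9.95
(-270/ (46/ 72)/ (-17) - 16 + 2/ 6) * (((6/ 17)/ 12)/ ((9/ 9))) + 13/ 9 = 1.71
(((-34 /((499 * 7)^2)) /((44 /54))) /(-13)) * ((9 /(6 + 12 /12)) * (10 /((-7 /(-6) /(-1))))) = -0.00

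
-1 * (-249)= 249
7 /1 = 7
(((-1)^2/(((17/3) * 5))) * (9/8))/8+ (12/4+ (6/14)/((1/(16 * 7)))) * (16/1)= 4439067/5440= 816.00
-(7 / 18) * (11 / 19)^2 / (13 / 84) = -11858 / 14079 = -0.84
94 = 94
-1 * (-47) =47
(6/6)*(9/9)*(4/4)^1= 1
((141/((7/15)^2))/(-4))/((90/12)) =-2115/98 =-21.58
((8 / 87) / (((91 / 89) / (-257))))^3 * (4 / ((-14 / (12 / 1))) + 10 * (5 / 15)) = 12253759337079808 / 10420804048473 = 1175.89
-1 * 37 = -37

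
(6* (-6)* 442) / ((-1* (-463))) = -15912 / 463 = -34.37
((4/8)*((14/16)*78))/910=3/80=0.04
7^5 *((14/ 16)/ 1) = 117649/ 8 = 14706.12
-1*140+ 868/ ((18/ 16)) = 5684/ 9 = 631.56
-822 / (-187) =822 / 187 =4.40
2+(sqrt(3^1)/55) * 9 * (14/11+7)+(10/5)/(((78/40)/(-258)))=-3414/13+819 * sqrt(3)/605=-260.27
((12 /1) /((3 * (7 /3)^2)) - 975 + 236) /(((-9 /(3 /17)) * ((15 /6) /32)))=463040 /2499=185.29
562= 562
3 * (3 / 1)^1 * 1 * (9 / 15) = 27 / 5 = 5.40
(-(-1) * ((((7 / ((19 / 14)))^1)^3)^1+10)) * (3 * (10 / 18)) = 1682970 / 6859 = 245.37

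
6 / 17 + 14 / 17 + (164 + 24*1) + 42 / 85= 16122 / 85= 189.67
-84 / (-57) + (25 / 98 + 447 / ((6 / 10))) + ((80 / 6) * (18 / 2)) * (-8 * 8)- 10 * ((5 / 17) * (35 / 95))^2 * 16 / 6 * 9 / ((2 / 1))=-70901848741 / 10224242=-6934.68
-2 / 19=-0.11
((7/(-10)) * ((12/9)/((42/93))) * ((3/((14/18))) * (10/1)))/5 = -558/35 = -15.94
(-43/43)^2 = 1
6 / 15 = 2 / 5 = 0.40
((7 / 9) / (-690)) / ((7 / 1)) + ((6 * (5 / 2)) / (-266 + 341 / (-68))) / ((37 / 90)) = -190253291 / 1411477110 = -0.13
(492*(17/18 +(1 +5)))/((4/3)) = 5125/2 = 2562.50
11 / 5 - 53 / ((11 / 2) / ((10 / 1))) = -5179 / 55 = -94.16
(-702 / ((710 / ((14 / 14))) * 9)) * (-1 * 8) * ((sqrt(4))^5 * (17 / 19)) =169728 / 6745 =25.16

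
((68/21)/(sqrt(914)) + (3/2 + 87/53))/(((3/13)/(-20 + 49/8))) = -160173/848 - 8177 * sqrt(914)/38388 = -195.32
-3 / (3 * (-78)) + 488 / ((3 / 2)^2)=216.90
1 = 1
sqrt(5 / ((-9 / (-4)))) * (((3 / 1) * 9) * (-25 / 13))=-450 * sqrt(5) / 13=-77.40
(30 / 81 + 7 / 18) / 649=0.00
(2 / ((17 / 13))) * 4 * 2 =208 / 17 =12.24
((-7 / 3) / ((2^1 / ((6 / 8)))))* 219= -1533 / 8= -191.62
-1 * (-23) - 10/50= 114/5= 22.80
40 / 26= 20 / 13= 1.54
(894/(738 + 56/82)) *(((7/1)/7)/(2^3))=18327/121144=0.15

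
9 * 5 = 45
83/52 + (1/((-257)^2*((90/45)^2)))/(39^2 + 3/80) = 667074359801/417926104284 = 1.60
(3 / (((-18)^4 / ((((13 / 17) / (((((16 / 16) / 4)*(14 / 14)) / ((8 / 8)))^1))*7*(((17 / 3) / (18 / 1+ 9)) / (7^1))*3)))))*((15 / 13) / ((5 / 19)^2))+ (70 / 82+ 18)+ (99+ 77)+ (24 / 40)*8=3222436829 / 16140060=199.65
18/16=9/8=1.12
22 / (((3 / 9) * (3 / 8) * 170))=88 / 85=1.04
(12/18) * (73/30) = 73/45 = 1.62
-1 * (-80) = 80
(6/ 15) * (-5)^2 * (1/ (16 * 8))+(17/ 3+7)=2447/ 192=12.74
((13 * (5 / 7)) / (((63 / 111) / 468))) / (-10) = -37518 / 49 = -765.67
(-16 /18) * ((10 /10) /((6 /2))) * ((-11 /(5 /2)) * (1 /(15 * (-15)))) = -176 /30375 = -0.01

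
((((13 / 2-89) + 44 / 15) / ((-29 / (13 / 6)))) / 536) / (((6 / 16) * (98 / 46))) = 101959 / 7344540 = 0.01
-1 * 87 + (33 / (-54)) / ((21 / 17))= -33073 / 378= -87.49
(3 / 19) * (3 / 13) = 9 / 247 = 0.04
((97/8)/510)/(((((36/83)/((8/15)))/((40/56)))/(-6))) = -8051/64260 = -0.13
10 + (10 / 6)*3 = 15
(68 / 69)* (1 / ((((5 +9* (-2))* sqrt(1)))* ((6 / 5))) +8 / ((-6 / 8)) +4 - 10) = -4930 / 299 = -16.49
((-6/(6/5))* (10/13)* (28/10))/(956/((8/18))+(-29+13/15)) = -300/59137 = -0.01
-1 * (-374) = 374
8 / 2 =4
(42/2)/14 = 3/2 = 1.50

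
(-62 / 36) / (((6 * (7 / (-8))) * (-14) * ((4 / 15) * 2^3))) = -155 / 14112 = -0.01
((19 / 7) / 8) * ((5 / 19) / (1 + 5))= 5 / 336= 0.01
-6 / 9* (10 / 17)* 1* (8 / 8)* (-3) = 20 / 17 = 1.18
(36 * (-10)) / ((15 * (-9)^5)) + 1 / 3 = 6569 / 19683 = 0.33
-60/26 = -30/13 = -2.31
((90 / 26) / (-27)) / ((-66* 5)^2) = -1 / 849420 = -0.00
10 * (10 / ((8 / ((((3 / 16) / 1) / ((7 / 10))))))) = 375 / 112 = 3.35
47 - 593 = -546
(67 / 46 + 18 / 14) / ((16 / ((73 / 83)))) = 0.15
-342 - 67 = -409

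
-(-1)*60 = 60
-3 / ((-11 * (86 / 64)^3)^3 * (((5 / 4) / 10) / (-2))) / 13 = -1688849860263936 / 8696359964343194429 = -0.00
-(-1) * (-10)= -10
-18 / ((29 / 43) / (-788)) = 609912 / 29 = 21031.45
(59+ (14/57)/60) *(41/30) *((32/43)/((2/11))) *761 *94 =13020489060392/551475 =23610297.95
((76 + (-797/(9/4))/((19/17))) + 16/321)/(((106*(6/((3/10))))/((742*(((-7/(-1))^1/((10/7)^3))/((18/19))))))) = -1157447669/5416875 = -213.67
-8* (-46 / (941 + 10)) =368 / 951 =0.39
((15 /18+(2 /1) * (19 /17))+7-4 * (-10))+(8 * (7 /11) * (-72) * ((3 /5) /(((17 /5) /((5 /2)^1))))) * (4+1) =-851023 /1122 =-758.49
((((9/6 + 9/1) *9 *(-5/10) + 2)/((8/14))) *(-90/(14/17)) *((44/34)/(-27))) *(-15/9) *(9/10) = 622.19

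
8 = 8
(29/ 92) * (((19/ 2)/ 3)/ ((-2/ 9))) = -1653/ 368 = -4.49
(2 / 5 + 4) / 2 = 11 / 5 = 2.20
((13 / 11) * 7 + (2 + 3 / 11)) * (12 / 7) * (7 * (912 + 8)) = 1280640 / 11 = 116421.82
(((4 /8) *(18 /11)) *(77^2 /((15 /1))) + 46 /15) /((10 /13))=63661 /150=424.41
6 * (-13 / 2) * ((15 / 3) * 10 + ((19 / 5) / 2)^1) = -20241 / 10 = -2024.10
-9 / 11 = -0.82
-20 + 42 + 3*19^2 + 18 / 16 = 8849 / 8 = 1106.12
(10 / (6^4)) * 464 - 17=-1087 / 81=-13.42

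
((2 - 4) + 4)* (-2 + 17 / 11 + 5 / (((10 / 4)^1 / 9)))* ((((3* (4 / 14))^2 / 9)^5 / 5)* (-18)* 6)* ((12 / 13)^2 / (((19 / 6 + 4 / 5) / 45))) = -1659729346560 / 62489457059029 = -0.03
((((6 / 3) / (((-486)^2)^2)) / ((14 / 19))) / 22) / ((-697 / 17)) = -19 / 352248907326624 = -0.00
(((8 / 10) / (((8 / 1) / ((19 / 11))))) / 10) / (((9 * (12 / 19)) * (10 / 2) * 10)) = 361 / 5940000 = 0.00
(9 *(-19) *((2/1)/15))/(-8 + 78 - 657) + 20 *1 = 20.04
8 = 8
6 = 6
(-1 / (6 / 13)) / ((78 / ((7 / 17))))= -7 / 612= -0.01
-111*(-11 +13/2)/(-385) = -999/770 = -1.30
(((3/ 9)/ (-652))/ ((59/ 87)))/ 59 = -0.00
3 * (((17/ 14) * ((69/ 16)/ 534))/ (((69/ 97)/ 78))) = 64311/ 19936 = 3.23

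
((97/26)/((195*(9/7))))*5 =679/9126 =0.07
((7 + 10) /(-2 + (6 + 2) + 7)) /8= 17 /104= 0.16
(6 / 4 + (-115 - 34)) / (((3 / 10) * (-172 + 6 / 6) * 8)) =1475 / 4104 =0.36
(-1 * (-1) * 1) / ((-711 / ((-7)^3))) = 343 / 711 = 0.48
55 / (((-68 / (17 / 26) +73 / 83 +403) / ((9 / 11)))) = 747 / 4978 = 0.15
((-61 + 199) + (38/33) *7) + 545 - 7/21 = 7598/11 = 690.73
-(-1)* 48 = 48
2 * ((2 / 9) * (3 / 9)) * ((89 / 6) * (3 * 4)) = 712 / 27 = 26.37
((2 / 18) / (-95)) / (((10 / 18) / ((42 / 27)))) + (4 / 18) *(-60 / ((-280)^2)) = -5773 / 1675800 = -0.00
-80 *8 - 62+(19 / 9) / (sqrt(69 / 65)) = -702+19 *sqrt(4485) / 621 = -699.95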